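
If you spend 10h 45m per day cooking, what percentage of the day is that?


44.8%

Time: 645 minutes
Day: 1440 minutes
Percentage = (645/1440) × 100 ≈ 44.8%


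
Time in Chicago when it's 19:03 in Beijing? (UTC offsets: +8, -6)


05:03

Time difference = UTC-6 - UTC+8 = -14 hours
New hour = (19 -14) mod 24
= 5 mod 24 = 5
Minutes unchanged → 05:03


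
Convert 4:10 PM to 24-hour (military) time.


Input: 4:10 PM
PM: 4 + 12 = 16

16:10


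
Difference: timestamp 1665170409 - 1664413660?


Difference = 1665170409 - 1664413660 = 756749 seconds
In hours: 756749 / 3600 ≈ 210.2
In days: 756749 / 86400 ≈ 8.76

756749 seconds (210.2 hours / 8.76 days)


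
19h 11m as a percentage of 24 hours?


Total minutes: 19×60 + 11 = 1151
Day = 24×60 = 1440 minutes
Fraction = 1151/1440 ≈ 0.7993
As a percentage: 1151/1440 × 100 ≈ 79.93%

0.7993 (79.93%)


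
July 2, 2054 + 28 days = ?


Start: July 2, 2054
Add 28 days
July 2 + 28 = July 30, 2054

July 30, 2054


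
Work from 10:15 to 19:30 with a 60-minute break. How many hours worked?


Total time = (19×60+30) - (10×60+15)
= 1170 - 615 = 555 min
Minus break: 555 - 60 = 495 min
= 8h 15m

8h 15m (495 minutes)


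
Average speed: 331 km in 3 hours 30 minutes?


94.6 km/h

Distance: 331 km
Time: 3h 30m = 210 min = 210/60 = 7/2 hours
Speed = 331 ÷ (7/2) = 331 × 2 / 7 = 662/7 ≈ 94.6 km/h


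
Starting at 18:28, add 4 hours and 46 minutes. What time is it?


23:14

Start: 1108 minutes from midnight
Add: 286 minutes
Total: 1394 minutes
Hours: 1394 ÷ 60 = 23 remainder 14


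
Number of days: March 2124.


31 days

Month: March (month 3)
March has 31 days


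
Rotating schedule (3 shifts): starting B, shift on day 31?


Shifts: A, B, C
Start: B (index 1)
Day 31: (1 + 31 - 1) mod 3
= 31 mod 3
= 1
Index 1 → shift B

Shift B


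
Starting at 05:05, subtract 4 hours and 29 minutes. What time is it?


Start: 305 minutes from midnight
Subtract: 269 minutes
Remaining: 305 - 269 = 36
Hours: 0, Minutes: 36

00:36


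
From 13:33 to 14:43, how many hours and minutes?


End time in minutes: 14×60 + 43 = 883
Start time in minutes: 13×60 + 33 = 813
Difference = 883 - 813 = 70 minutes
= 1 hours 10 minutes

1h 10m


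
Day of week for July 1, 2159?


Zeller's congruence:
q=1, m=7, k=59, j=21
h = (1 + ⌊13×8/5⌋ + 59 + ⌊59/4⌋ + ⌊21/4⌋ - 2×21) mod 7
= (1 + 20 + 59 + 14 + 5 - 42) mod 7
= 57 mod 7 = 1
h=1 → Sunday

Sunday


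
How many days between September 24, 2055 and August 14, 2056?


325 days

From September 24, 2055 to August 14, 2056
Rest of September 2055: 30 - 24 = 6
Full months: October 31, November 30, December 31, January 31, February 2056 29, March 31, April 30, May 31, June 30, July 31
Days into August 2056: 14
Total = 6 + 31 + 30 + 31 + 31 + 29 + 31 + 30 + 31 + 30 + 31 + 14 = 325 days


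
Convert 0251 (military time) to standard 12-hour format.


2:51 AM

Hour: 2
2 < 12 → AM


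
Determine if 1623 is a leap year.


Rules: divisible by 4 AND (not by 100 OR by 400)
1623 ÷ 4 = 405 remainder 3 → not divisible by 4
Not divisible by 4 → not a leap year

No


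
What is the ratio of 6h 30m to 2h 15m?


Duration 1: 390 minutes
Duration 2: 135 minutes
Ratio = 390:135
GCD = 15
Simplified = 26:9
As a decimal: 26/9 ≈ 2.89

26:9 (2.89)


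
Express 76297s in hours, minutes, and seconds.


Hours: 76297 ÷ 3600 = 21 remainder 697
Minutes: 697 ÷ 60 = 11 remainder 37
Seconds: 37

21h 11m 37s


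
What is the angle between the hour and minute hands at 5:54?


147.0°

Hour hand = 5×30 + 54×0.5 = 177.0°
Minute hand = 54×6 = 324°
Difference = |177.0 - 324| = 147.0°


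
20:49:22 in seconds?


Hours: 20 × 3600 = 72000
Minutes: 49 × 60 = 2940
Seconds: 22
Total = 72000 + 2940 + 22 = 74962

74962 seconds


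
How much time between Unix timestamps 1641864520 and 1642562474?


Difference = 1642562474 - 1641864520 = 697954 seconds
In hours: 697954 / 3600 ≈ 193.9
In days: 697954 / 86400 ≈ 8.08

697954 seconds (193.9 hours / 8.08 days)


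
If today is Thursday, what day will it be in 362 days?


Start: Thursday (index 3)
(3 + 362) mod 7
= 365 mod 7
= 1
Index 1 → Tuesday

Tuesday


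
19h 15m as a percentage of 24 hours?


0.8021 (80.21%)

Total minutes: 19×60 + 15 = 1155
Day = 24×60 = 1440 minutes
Fraction = 1155/1440 ≈ 0.8021
As a percentage: 1155/1440 × 100 ≈ 80.21%


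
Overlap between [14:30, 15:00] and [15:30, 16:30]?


0 minutes

Meeting A: 870-900 (in minutes from midnight)
Meeting B: 930-990
Overlap start = max(870, 930) = 930
Overlap end = min(900, 990) = 900
Overlap = max(0, 900 - 930) = 0 min


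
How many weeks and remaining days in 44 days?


Weeks: 44 ÷ 7 = 6 remainder 2

6 weeks 2 days


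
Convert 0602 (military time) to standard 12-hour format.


6:02 AM

Hour: 6
6 < 12 → AM


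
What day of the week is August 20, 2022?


Saturday

Zeller's congruence:
q=20, m=8, k=22, j=20
h = (20 + ⌊13×9/5⌋ + 22 + ⌊22/4⌋ + ⌊20/4⌋ - 2×20) mod 7
= (20 + 23 + 22 + 5 + 5 - 40) mod 7
= 35 mod 7 = 0
h=0 → Saturday


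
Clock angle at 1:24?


Hour hand = 1×30 + 24×0.5 = 42.0°
Minute hand = 24×6 = 144°
Difference = |42.0 - 144| = 102.0°

102.0°


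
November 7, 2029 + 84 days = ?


January 30, 2030

Start: November 7, 2029
Add 84 days
November 7 → December 1: 30 - 7 + 1 = 24 days (84 - 24 = 60 left)
December 1 → January 1: 31 - 1 + 1 = 31 days (60 - 31 = 29 left)
January 1 + 29 = January 30, 2030


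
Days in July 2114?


31 days

Month: July (month 7)
July has 31 days


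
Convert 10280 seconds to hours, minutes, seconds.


Hours: 10280 ÷ 3600 = 2 remainder 3080
Minutes: 3080 ÷ 60 = 51 remainder 20
Seconds: 20

2h 51m 20s


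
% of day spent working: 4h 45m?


Time: 285 minutes
Day: 1440 minutes
Percentage = (285/1440) × 100 ≈ 19.8%

19.8%


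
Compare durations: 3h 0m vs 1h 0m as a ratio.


Duration 1: 180 minutes
Duration 2: 60 minutes
Ratio = 180:60
GCD = 60
Simplified = 3:1
As a decimal: 3/1 = 3.00

3:1 (3.00)


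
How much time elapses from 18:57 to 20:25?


1h 28m

End time in minutes: 20×60 + 25 = 1225
Start time in minutes: 18×60 + 57 = 1137
Difference = 1225 - 1137 = 88 minutes
= 1 hours 28 minutes


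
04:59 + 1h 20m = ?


06:19

Start: 299 minutes from midnight
Add: 80 minutes
Total: 379 minutes
Hours: 379 ÷ 60 = 6 remainder 19


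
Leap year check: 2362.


No

Rules: divisible by 4 AND (not by 100 OR by 400)
2362 ÷ 4 = 590 remainder 2 → not divisible by 4
Not divisible by 4 → not a leap year


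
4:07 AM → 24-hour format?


Input: 4:07 AM
AM hour stays: 4

04:07


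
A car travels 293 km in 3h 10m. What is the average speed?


Distance: 293 km
Time: 3h 10m = 190 min = 190/60 = 19/6 hours
Speed = 293 ÷ (19/6) = 293 × 6 / 19 = 1758/19 ≈ 92.5 km/h

92.5 km/h


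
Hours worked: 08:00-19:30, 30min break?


11h 0m (660 minutes)

Total time = (19×60+30) - (8×60+0)
= 1170 - 480 = 690 min
Minus break: 690 - 30 = 660 min
= 11h 0m


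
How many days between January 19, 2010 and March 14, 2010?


54 days

From January 19, 2010 to March 14, 2010
Rest of January 2010: 31 - 19 = 12
Full months: February 2010 28
Days into March 2010: 14
Total = 12 + 28 + 14 = 54 days


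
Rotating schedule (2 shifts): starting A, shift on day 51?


Shift A

Shifts: A, B
Start: A (index 0)
Day 51: (0 + 51 - 1) mod 2
= 50 mod 2
= 0
Index 0 → shift A


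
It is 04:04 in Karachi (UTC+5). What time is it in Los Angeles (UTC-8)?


Time difference = UTC-8 - UTC+5 = -13 hours
New hour = (4 -13) mod 24
= -9 mod 24 = 15
Minutes unchanged → 15:04; -9 < 0 → previous day

15:04 (previous day)


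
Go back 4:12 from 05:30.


Start: 330 minutes from midnight
Subtract: 252 minutes
Remaining: 330 - 252 = 78
Hours: 1, Minutes: 18

01:18


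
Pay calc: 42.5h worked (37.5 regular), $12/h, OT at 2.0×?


Regular: 37.5h × $12 = $450.00
Overtime: 42.5 - 37.5 = 5.0h
OT pay: 5.0h × $12 × 2.0 = $120.00
Total = $450.00 + $120.00 = $570.00

$570.00


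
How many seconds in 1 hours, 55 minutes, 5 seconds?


Hours: 1 × 3600 = 3600
Minutes: 55 × 60 = 3300
Seconds: 5
Total = 3600 + 3300 + 5 = 6905

6905 seconds


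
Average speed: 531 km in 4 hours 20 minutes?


122.5 km/h

Distance: 531 km
Time: 4h 20m = 260 min = 260/60 = 13/3 hours
Speed = 531 ÷ (13/3) = 531 × 3 / 13 = 1593/13 ≈ 122.5 km/h


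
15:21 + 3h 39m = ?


Start: 921 minutes from midnight
Add: 219 minutes
Total: 1140 minutes
Hours: 1140 ÷ 60 = 19 remainder 0

19:00


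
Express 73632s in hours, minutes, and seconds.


20h 27m 12s

Hours: 73632 ÷ 3600 = 20 remainder 1632
Minutes: 1632 ÷ 60 = 27 remainder 12
Seconds: 12


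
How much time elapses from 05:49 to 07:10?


1h 21m

End time in minutes: 7×60 + 10 = 430
Start time in minutes: 5×60 + 49 = 349
Difference = 430 - 349 = 81 minutes
= 1 hours 21 minutes


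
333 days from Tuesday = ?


Saturday

Start: Tuesday (index 1)
(1 + 333) mod 7
= 334 mod 7
= 5
Index 5 → Saturday


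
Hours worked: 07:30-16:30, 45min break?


8h 15m (495 minutes)

Total time = (16×60+30) - (7×60+30)
= 990 - 450 = 540 min
Minus break: 540 - 45 = 495 min
= 8h 15m


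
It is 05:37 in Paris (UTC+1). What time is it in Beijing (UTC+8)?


12:37

Time difference = UTC+8 - UTC+1 = +7 hours
New hour = (5 + 7) mod 24
= 12 mod 24 = 12
Minutes unchanged → 12:37


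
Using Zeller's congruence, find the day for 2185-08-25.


Zeller's congruence:
q=25, m=8, k=85, j=21
h = (25 + ⌊13×9/5⌋ + 85 + ⌊85/4⌋ + ⌊21/4⌋ - 2×21) mod 7
= (25 + 23 + 85 + 21 + 5 - 42) mod 7
= 117 mod 7 = 5
h=5 → Thursday

Thursday


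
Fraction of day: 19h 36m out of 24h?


0.8167 (81.67%)

Total minutes: 19×60 + 36 = 1176
Day = 24×60 = 1440 minutes
Fraction = 1176/1440 ≈ 0.8167
As a percentage: 1176/1440 × 100 ≈ 81.67%


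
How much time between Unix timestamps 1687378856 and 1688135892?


Difference = 1688135892 - 1687378856 = 757036 seconds
In hours: 757036 / 3600 ≈ 210.3
In days: 757036 / 86400 ≈ 8.76

757036 seconds (210.3 hours / 8.76 days)


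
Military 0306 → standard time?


Hour: 3
3 < 12 → AM

3:06 AM


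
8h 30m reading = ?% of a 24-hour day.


35.4%

Time: 510 minutes
Day: 1440 minutes
Percentage = (510/1440) × 100 ≈ 35.4%


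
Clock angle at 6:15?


Hour hand = 6×30 + 15×0.5 = 187.5°
Minute hand = 15×6 = 90°
Difference = |187.5 - 90| = 97.5°

97.5°


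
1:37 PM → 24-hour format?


Input: 1:37 PM
PM: 1 + 12 = 13

13:37


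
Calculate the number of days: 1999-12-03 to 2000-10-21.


323 days

From December 3, 1999 to October 21, 2000
Rest of December 1999: 31 - 3 = 28
Full months: January 31, February 2000 29, March 31, April 30, May 31, June 30, July 31, August 31, September 30
Days into October 2000: 21
Total = 28 + 31 + 29 + 31 + 30 + 31 + 30 + 31 + 31 + 30 + 21 = 323 days


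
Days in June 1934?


30 days

Month: June (month 6)
June has 30 days


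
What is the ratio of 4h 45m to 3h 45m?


19:15 (1.27)

Duration 1: 285 minutes
Duration 2: 225 minutes
Ratio = 285:225
GCD = 15
Simplified = 19:15
As a decimal: 19/15 ≈ 1.27


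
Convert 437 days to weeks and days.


Weeks: 437 ÷ 7 = 62 remainder 3

62 weeks 3 days


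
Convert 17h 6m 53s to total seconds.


61613 seconds

Hours: 17 × 3600 = 61200
Minutes: 6 × 60 = 360
Seconds: 53
Total = 61200 + 360 + 53 = 61613


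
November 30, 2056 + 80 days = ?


February 18, 2057

Start: November 30, 2056
Add 80 days
November 30 → December 1: 30 - 30 + 1 = 1 days (80 - 1 = 79 left)
December 1 → January 1: 31 - 1 + 1 = 31 days (79 - 31 = 48 left)
January 1 → February 1: 31 - 1 + 1 = 31 days (48 - 31 = 17 left)
February 1 + 17 = February 18, 2057


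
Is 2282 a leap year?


No

Rules: divisible by 4 AND (not by 100 OR by 400)
2282 ÷ 4 = 570 remainder 2 → not divisible by 4
Not divisible by 4 → not a leap year


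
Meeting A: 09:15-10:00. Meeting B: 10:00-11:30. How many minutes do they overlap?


0 minutes

Meeting A: 555-600 (in minutes from midnight)
Meeting B: 600-690
Overlap start = max(555, 600) = 600
Overlap end = min(600, 690) = 600
Overlap = max(0, 600 - 600) = 0 min


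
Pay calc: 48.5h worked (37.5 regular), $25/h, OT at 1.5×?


$1350.00

Regular: 37.5h × $25 = $937.50
Overtime: 48.5 - 37.5 = 11.0h
OT pay: 11.0h × $25 × 1.5 = $412.50
Total = $937.50 + $412.50 = $1350.00


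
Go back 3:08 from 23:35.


Start: 1415 minutes from midnight
Subtract: 188 minutes
Remaining: 1415 - 188 = 1227
Hours: 20, Minutes: 27

20:27


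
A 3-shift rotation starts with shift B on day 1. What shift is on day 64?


Shift B

Shifts: A, B, C
Start: B (index 1)
Day 64: (1 + 64 - 1) mod 3
= 64 mod 3
= 1
Index 1 → shift B


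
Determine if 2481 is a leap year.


No

Rules: divisible by 4 AND (not by 100 OR by 400)
2481 ÷ 4 = 620 remainder 1 → not divisible by 4
Not divisible by 4 → not a leap year


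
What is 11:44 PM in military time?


23:44

Input: 11:44 PM
PM: 11 + 12 = 23


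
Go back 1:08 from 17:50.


Start: 1070 minutes from midnight
Subtract: 68 minutes
Remaining: 1070 - 68 = 1002
Hours: 16, Minutes: 42

16:42


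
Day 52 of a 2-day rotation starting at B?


Shifts: A, B
Start: B (index 1)
Day 52: (1 + 52 - 1) mod 2
= 52 mod 2
= 0
Index 0 → shift A

Shift A


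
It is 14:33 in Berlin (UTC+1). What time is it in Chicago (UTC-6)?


07:33

Time difference = UTC-6 - UTC+1 = -7 hours
New hour = (14 -7) mod 24
= 7 mod 24 = 7
Minutes unchanged → 07:33


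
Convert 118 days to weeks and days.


16 weeks 6 days

Weeks: 118 ÷ 7 = 16 remainder 6


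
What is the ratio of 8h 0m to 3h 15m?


32:13 (2.46)

Duration 1: 480 minutes
Duration 2: 195 minutes
Ratio = 480:195
GCD = 15
Simplified = 32:13
As a decimal: 32/13 ≈ 2.46


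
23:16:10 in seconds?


Hours: 23 × 3600 = 82800
Minutes: 16 × 60 = 960
Seconds: 10
Total = 82800 + 960 + 10 = 83770

83770 seconds


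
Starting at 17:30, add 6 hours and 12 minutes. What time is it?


23:42

Start: 1050 minutes from midnight
Add: 372 minutes
Total: 1422 minutes
Hours: 1422 ÷ 60 = 23 remainder 42


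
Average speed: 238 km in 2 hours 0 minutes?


119.0 km/h

Distance: 238 km
Time: 2 hours
Speed = 238 / 2 = 119.0 km/h


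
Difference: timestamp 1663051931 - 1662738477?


313454 seconds (87.1 hours / 3.63 days)

Difference = 1663051931 - 1662738477 = 313454 seconds
In hours: 313454 / 3600 ≈ 87.1
In days: 313454 / 86400 ≈ 3.63


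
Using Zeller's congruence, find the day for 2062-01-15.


Sunday

Zeller's congruence:
q=15, m=13, k=61, j=20
h = (15 + ⌊13×14/5⌋ + 61 + ⌊61/4⌋ + ⌊20/4⌋ - 2×20) mod 7
= (15 + 36 + 61 + 15 + 5 - 40) mod 7
= 92 mod 7 = 1
h=1 → Sunday


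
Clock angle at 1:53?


Hour hand = 1×30 + 53×0.5 = 56.5°
Minute hand = 53×6 = 318°
Difference = |56.5 - 318| = 261.5°
Since > 180°: 360 - 261.5 = 98.5°

98.5°


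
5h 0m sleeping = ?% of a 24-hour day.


20.8%

Time: 300 minutes
Day: 1440 minutes
Percentage = (300/1440) × 100 ≈ 20.8%


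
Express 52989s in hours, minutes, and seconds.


Hours: 52989 ÷ 3600 = 14 remainder 2589
Minutes: 2589 ÷ 60 = 43 remainder 9
Seconds: 9

14h 43m 9s


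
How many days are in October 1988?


Month: October (month 10)
October has 31 days

31 days


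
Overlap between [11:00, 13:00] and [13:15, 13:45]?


Meeting A: 660-780 (in minutes from midnight)
Meeting B: 795-825
Overlap start = max(660, 795) = 795
Overlap end = min(780, 825) = 780
Overlap = max(0, 780 - 795) = 0 min

0 minutes


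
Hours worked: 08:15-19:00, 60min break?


Total time = (19×60+0) - (8×60+15)
= 1140 - 495 = 645 min
Minus break: 645 - 60 = 585 min
= 9h 45m

9h 45m (585 minutes)


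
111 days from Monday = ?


Start: Monday (index 0)
(0 + 111) mod 7
= 111 mod 7
= 6
Index 6 → Sunday

Sunday


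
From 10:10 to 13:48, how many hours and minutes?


End time in minutes: 13×60 + 48 = 828
Start time in minutes: 10×60 + 10 = 610
Difference = 828 - 610 = 218 minutes
= 3 hours 38 minutes

3h 38m


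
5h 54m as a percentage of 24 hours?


Total minutes: 5×60 + 54 = 354
Day = 24×60 = 1440 minutes
Fraction = 354/1440 ≈ 0.2458
As a percentage: 354/1440 × 100 ≈ 24.58%

0.2458 (24.58%)


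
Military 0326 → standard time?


3:26 AM

Hour: 3
3 < 12 → AM


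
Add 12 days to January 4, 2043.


January 16, 2043

Start: January 4, 2043
Add 12 days
January 4 + 12 = January 16, 2043


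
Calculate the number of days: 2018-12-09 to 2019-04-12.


From December 9, 2018 to April 12, 2019
Rest of December 2018: 31 - 9 = 22
Full months: January 31, February 2019 28, March 31
Days into April 2019: 12
Total = 22 + 31 + 28 + 31 + 12 = 124 days

124 days


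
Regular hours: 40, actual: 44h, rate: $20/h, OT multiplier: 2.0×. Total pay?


$960.00

Regular: 40h × $20 = $800.00
Overtime: 44 - 40 = 4h
OT pay: 4h × $20 × 2.0 = $160.00
Total = $800.00 + $160.00 = $960.00


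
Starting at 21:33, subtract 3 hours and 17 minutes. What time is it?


Start: 1293 minutes from midnight
Subtract: 197 minutes
Remaining: 1293 - 197 = 1096
Hours: 18, Minutes: 16

18:16


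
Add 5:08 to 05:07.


10:15

Start: 307 minutes from midnight
Add: 308 minutes
Total: 615 minutes
Hours: 615 ÷ 60 = 10 remainder 15


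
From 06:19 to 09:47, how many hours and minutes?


End time in minutes: 9×60 + 47 = 587
Start time in minutes: 6×60 + 19 = 379
Difference = 587 - 379 = 208 minutes
= 3 hours 28 minutes

3h 28m


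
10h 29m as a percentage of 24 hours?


Total minutes: 10×60 + 29 = 629
Day = 24×60 = 1440 minutes
Fraction = 629/1440 ≈ 0.4368
As a percentage: 629/1440 × 100 ≈ 43.68%

0.4368 (43.68%)


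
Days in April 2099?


30 days

Month: April (month 4)
April has 30 days


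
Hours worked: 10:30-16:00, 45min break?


Total time = (16×60+0) - (10×60+30)
= 960 - 630 = 330 min
Minus break: 330 - 45 = 285 min
= 4h 45m

4h 45m (285 minutes)


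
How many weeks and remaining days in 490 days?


70 weeks 0 days

Weeks: 490 ÷ 7 = 70 remainder 0


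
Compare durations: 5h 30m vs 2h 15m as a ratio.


Duration 1: 330 minutes
Duration 2: 135 minutes
Ratio = 330:135
GCD = 15
Simplified = 22:9
As a decimal: 22/9 ≈ 2.44

22:9 (2.44)


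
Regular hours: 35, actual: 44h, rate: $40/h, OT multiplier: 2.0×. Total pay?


Regular: 35h × $40 = $1400.00
Overtime: 44 - 35 = 9h
OT pay: 9h × $40 × 2.0 = $720.00
Total = $1400.00 + $720.00 = $2120.00

$2120.00


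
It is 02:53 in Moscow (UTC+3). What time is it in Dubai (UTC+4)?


03:53

Time difference = UTC+4 - UTC+3 = +1 hours
New hour = (2 + 1) mod 24
= 3 mod 24 = 3
Minutes unchanged → 03:53


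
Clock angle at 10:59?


Hour hand = 10×30 + 59×0.5 = 329.5°
Minute hand = 59×6 = 354°
Difference = |329.5 - 354| = 24.5°

24.5°


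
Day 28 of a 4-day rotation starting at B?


Shift A

Shifts: A, B, C, D
Start: B (index 1)
Day 28: (1 + 28 - 1) mod 4
= 28 mod 4
= 0
Index 0 → shift A


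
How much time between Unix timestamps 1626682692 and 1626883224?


Difference = 1626883224 - 1626682692 = 200532 seconds
In hours: 200532 / 3600 ≈ 55.7
In days: 200532 / 86400 ≈ 2.32

200532 seconds (55.7 hours / 2.32 days)


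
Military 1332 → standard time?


Hour: 13
13 - 12 = 1 → PM

1:32 PM


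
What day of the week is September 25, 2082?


Zeller's congruence:
q=25, m=9, k=82, j=20
h = (25 + ⌊13×10/5⌋ + 82 + ⌊82/4⌋ + ⌊20/4⌋ - 2×20) mod 7
= (25 + 26 + 82 + 20 + 5 - 40) mod 7
= 118 mod 7 = 6
h=6 → Friday

Friday


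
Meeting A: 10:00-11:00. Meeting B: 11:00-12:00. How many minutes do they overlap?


0 minutes

Meeting A: 600-660 (in minutes from midnight)
Meeting B: 660-720
Overlap start = max(600, 660) = 660
Overlap end = min(660, 720) = 660
Overlap = max(0, 660 - 660) = 0 min


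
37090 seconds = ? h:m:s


10h 18m 10s

Hours: 37090 ÷ 3600 = 10 remainder 1090
Minutes: 1090 ÷ 60 = 18 remainder 10
Seconds: 10


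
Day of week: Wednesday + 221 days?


Sunday

Start: Wednesday (index 2)
(2 + 221) mod 7
= 223 mod 7
= 6
Index 6 → Sunday


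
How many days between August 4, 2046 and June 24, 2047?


From August 4, 2046 to June 24, 2047
Rest of August 2046: 31 - 4 = 27
Full months: September 30, October 31, November 30, December 31, January 31, February 2047 28, March 31, April 30, May 31
Days into June 2047: 24
Total = 27 + 30 + 31 + 30 + 31 + 31 + 28 + 31 + 30 + 31 + 24 = 324 days

324 days


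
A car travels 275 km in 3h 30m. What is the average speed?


78.6 km/h

Distance: 275 km
Time: 3h 30m = 210 min = 210/60 = 7/2 hours
Speed = 275 ÷ (7/2) = 275 × 2 / 7 = 550/7 ≈ 78.6 km/h


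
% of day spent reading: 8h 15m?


34.4%

Time: 495 minutes
Day: 1440 minutes
Percentage = (495/1440) × 100 ≈ 34.4%


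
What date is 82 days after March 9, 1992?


May 30, 1992

Start: March 9, 1992
Add 82 days
March 9 → April 1: 31 - 9 + 1 = 23 days (82 - 23 = 59 left)
April 1 → May 1: 30 - 1 + 1 = 30 days (59 - 30 = 29 left)
May 1 + 29 = May 30, 1992


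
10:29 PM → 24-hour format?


Input: 10:29 PM
PM: 10 + 12 = 22

22:29


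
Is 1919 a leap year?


Rules: divisible by 4 AND (not by 100 OR by 400)
1919 ÷ 4 = 479 remainder 3 → not divisible by 4
Not divisible by 4 → not a leap year

No


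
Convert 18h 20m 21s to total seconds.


Hours: 18 × 3600 = 64800
Minutes: 20 × 60 = 1200
Seconds: 21
Total = 64800 + 1200 + 21 = 66021

66021 seconds


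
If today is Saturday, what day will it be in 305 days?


Start: Saturday (index 5)
(5 + 305) mod 7
= 310 mod 7
= 2
Index 2 → Wednesday

Wednesday


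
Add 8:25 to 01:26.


09:51

Start: 86 minutes from midnight
Add: 505 minutes
Total: 591 minutes
Hours: 591 ÷ 60 = 9 remainder 51


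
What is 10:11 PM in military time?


Input: 10:11 PM
PM: 10 + 12 = 22

22:11


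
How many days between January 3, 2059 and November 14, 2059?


From January 3, 2059 to November 14, 2059
Rest of January 2059: 31 - 3 = 28
Full months: February 2059 28, March 31, April 30, May 31, June 30, July 31, August 31, September 30, October 31
Days into November 2059: 14
Total = 28 + 28 + 31 + 30 + 31 + 30 + 31 + 31 + 30 + 31 + 14 = 315 days

315 days


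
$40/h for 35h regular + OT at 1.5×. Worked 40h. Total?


Regular: 35h × $40 = $1400.00
Overtime: 40 - 35 = 5h
OT pay: 5h × $40 × 1.5 = $300.00
Total = $1400.00 + $300.00 = $1700.00

$1700.00


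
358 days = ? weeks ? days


51 weeks 1 days

Weeks: 358 ÷ 7 = 51 remainder 1


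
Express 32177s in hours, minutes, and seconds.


Hours: 32177 ÷ 3600 = 8 remainder 3377
Minutes: 3377 ÷ 60 = 56 remainder 17
Seconds: 17

8h 56m 17s


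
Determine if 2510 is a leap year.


Rules: divisible by 4 AND (not by 100 OR by 400)
2510 ÷ 4 = 627 remainder 2 → not divisible by 4
Not divisible by 4 → not a leap year

No


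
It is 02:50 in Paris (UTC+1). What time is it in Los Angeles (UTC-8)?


Time difference = UTC-8 - UTC+1 = -9 hours
New hour = (2 -9) mod 24
= -7 mod 24 = 17
Minutes unchanged → 17:50; -7 < 0 → previous day

17:50 (previous day)


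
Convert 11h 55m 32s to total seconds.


42932 seconds

Hours: 11 × 3600 = 39600
Minutes: 55 × 60 = 3300
Seconds: 32
Total = 39600 + 3300 + 32 = 42932


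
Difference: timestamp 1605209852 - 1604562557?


Difference = 1605209852 - 1604562557 = 647295 seconds
In hours: 647295 / 3600 ≈ 179.8
In days: 647295 / 86400 ≈ 7.49

647295 seconds (179.8 hours / 7.49 days)


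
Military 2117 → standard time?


9:17 PM

Hour: 21
21 - 12 = 9 → PM


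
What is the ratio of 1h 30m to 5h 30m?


Duration 1: 90 minutes
Duration 2: 330 minutes
Ratio = 90:330
GCD = 30
Simplified = 3:11
As a decimal: 3/11 ≈ 0.27

3:11 (0.27)


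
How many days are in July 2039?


31 days

Month: July (month 7)
July has 31 days


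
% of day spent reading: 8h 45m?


Time: 525 minutes
Day: 1440 minutes
Percentage = (525/1440) × 100 ≈ 36.5%

36.5%


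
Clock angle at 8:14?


Hour hand = 8×30 + 14×0.5 = 247.0°
Minute hand = 14×6 = 84°
Difference = |247.0 - 84| = 163.0°

163.0°


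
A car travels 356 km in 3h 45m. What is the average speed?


94.9 km/h

Distance: 356 km
Time: 3h 45m = 225 min = 225/60 = 15/4 hours
Speed = 356 ÷ (15/4) = 356 × 4 / 15 = 1424/15 ≈ 94.9 km/h


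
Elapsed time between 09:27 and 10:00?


0h 33m

End time in minutes: 10×60 + 0 = 600
Start time in minutes: 9×60 + 27 = 567
Difference = 600 - 567 = 33 minutes
= 0 hours 33 minutes


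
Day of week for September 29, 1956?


Zeller's congruence:
q=29, m=9, k=56, j=19
h = (29 + ⌊13×10/5⌋ + 56 + ⌊56/4⌋ + ⌊19/4⌋ - 2×19) mod 7
= (29 + 26 + 56 + 14 + 4 - 38) mod 7
= 91 mod 7 = 0
h=0 → Saturday

Saturday


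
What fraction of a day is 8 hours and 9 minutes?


Total minutes: 8×60 + 9 = 489
Day = 24×60 = 1440 minutes
Fraction = 489/1440 ≈ 0.3396
As a percentage: 489/1440 × 100 ≈ 33.96%

0.3396 (33.96%)


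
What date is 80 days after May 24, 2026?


Start: May 24, 2026
Add 80 days
May 24 → June 1: 31 - 24 + 1 = 8 days (80 - 8 = 72 left)
June 1 → July 1: 30 - 1 + 1 = 30 days (72 - 30 = 42 left)
July 1 → August 1: 31 - 1 + 1 = 31 days (42 - 31 = 11 left)
August 1 + 11 = August 12, 2026

August 12, 2026


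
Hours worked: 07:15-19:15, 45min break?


Total time = (19×60+15) - (7×60+15)
= 1155 - 435 = 720 min
Minus break: 720 - 45 = 675 min
= 11h 15m

11h 15m (675 minutes)


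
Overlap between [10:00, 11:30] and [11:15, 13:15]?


Meeting A: 600-690 (in minutes from midnight)
Meeting B: 675-795
Overlap start = max(600, 675) = 675
Overlap end = min(690, 795) = 690
Overlap = max(0, 690 - 675) = 15 min

15 minutes


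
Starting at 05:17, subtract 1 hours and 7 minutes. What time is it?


04:10

Start: 317 minutes from midnight
Subtract: 67 minutes
Remaining: 317 - 67 = 250
Hours: 4, Minutes: 10


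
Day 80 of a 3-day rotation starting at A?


Shifts: A, B, C
Start: A (index 0)
Day 80: (0 + 80 - 1) mod 3
= 79 mod 3
= 1
Index 1 → shift B

Shift B


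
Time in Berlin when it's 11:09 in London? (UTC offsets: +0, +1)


12:09

Time difference = UTC+1 - UTC+0 = +1 hours
New hour = (11 + 1) mod 24
= 12 mod 24 = 12
Minutes unchanged → 12:09


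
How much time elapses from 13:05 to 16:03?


End time in minutes: 16×60 + 3 = 963
Start time in minutes: 13×60 + 5 = 785
Difference = 963 - 785 = 178 minutes
= 2 hours 58 minutes

2h 58m


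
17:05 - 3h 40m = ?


Start: 1025 minutes from midnight
Subtract: 220 minutes
Remaining: 1025 - 220 = 805
Hours: 13, Minutes: 25

13:25


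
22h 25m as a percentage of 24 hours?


0.9340 (93.40%)

Total minutes: 22×60 + 25 = 1345
Day = 24×60 = 1440 minutes
Fraction = 1345/1440 ≈ 0.9340
As a percentage: 1345/1440 × 100 ≈ 93.40%


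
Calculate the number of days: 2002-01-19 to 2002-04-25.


From January 19, 2002 to April 25, 2002
Rest of January 2002: 31 - 19 = 12
Full months: February 2002 28, March 31
Days into April 2002: 25
Total = 12 + 28 + 31 + 25 = 96 days

96 days


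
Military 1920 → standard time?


Hour: 19
19 - 12 = 7 → PM

7:20 PM


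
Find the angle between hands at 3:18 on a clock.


9.0°

Hour hand = 3×30 + 18×0.5 = 99.0°
Minute hand = 18×6 = 108°
Difference = |99.0 - 108| = 9.0°


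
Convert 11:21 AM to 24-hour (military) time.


11:21

Input: 11:21 AM
AM hour stays: 11


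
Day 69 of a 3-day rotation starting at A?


Shift C

Shifts: A, B, C
Start: A (index 0)
Day 69: (0 + 69 - 1) mod 3
= 68 mod 3
= 2
Index 2 → shift C


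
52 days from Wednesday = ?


Saturday

Start: Wednesday (index 2)
(2 + 52) mod 7
= 54 mod 7
= 5
Index 5 → Saturday


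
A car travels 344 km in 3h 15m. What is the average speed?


Distance: 344 km
Time: 3h 15m = 195 min = 195/60 = 13/4 hours
Speed = 344 ÷ (13/4) = 344 × 4 / 13 = 1376/13 ≈ 105.8 km/h

105.8 km/h


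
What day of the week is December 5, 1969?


Friday

Zeller's congruence:
q=5, m=12, k=69, j=19
h = (5 + ⌊13×13/5⌋ + 69 + ⌊69/4⌋ + ⌊19/4⌋ - 2×19) mod 7
= (5 + 33 + 69 + 17 + 4 - 38) mod 7
= 90 mod 7 = 6
h=6 → Friday


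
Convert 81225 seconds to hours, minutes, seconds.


22h 33m 45s

Hours: 81225 ÷ 3600 = 22 remainder 2025
Minutes: 2025 ÷ 60 = 33 remainder 45
Seconds: 45


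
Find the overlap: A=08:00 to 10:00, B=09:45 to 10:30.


Meeting A: 480-600 (in minutes from midnight)
Meeting B: 585-630
Overlap start = max(480, 585) = 585
Overlap end = min(600, 630) = 600
Overlap = max(0, 600 - 585) = 15 min

15 minutes


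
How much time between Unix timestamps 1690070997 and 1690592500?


Difference = 1690592500 - 1690070997 = 521503 seconds
In hours: 521503 / 3600 ≈ 144.9
In days: 521503 / 86400 ≈ 6.04

521503 seconds (144.9 hours / 6.04 days)


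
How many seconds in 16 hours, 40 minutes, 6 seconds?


60006 seconds

Hours: 16 × 3600 = 57600
Minutes: 40 × 60 = 2400
Seconds: 6
Total = 57600 + 2400 + 6 = 60006


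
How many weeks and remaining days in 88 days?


Weeks: 88 ÷ 7 = 12 remainder 4

12 weeks 4 days


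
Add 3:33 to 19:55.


23:28

Start: 1195 minutes from midnight
Add: 213 minutes
Total: 1408 minutes
Hours: 1408 ÷ 60 = 23 remainder 28


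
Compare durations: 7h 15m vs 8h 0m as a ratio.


29:32 (0.91)

Duration 1: 435 minutes
Duration 2: 480 minutes
Ratio = 435:480
GCD = 15
Simplified = 29:32
As a decimal: 29/32 ≈ 0.91


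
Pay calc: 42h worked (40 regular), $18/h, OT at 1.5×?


$774.00

Regular: 40h × $18 = $720.00
Overtime: 42 - 40 = 2h
OT pay: 2h × $18 × 1.5 = $54.00
Total = $720.00 + $54.00 = $774.00


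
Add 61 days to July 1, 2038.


Start: July 1, 2038
Add 61 days
July 1 → August 1: 31 - 1 + 1 = 31 days (61 - 31 = 30 left)
August 1 + 30 = August 31, 2038

August 31, 2038


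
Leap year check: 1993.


No

Rules: divisible by 4 AND (not by 100 OR by 400)
1993 ÷ 4 = 498 remainder 1 → not divisible by 4
Not divisible by 4 → not a leap year


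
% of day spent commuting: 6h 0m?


25.0%

Time: 360 minutes
Day: 1440 minutes
Percentage = (360/1440) × 100 = 25.0%


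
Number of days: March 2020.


31 days

Month: March (month 3)
March has 31 days


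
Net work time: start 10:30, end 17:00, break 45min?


Total time = (17×60+0) - (10×60+30)
= 1020 - 630 = 390 min
Minus break: 390 - 45 = 345 min
= 5h 45m

5h 45m (345 minutes)


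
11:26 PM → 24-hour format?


Input: 11:26 PM
PM: 11 + 12 = 23

23:26


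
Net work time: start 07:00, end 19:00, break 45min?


Total time = (19×60+0) - (7×60+0)
= 1140 - 420 = 720 min
Minus break: 720 - 45 = 675 min
= 11h 15m

11h 15m (675 minutes)


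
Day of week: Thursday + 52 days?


Start: Thursday (index 3)
(3 + 52) mod 7
= 55 mod 7
= 6
Index 6 → Sunday

Sunday


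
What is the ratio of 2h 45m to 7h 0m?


11:28 (0.39)

Duration 1: 165 minutes
Duration 2: 420 minutes
Ratio = 165:420
GCD = 15
Simplified = 11:28
As a decimal: 11/28 ≈ 0.39


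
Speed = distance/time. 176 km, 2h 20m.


75.4 km/h

Distance: 176 km
Time: 2h 20m = 140 min = 140/60 = 7/3 hours
Speed = 176 ÷ (7/3) = 176 × 3 / 7 = 528/7 ≈ 75.4 km/h


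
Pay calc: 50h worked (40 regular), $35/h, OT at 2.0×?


Regular: 40h × $35 = $1400.00
Overtime: 50 - 40 = 10h
OT pay: 10h × $35 × 2.0 = $700.00
Total = $1400.00 + $700.00 = $2100.00

$2100.00


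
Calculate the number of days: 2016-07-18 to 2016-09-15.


From July 18, 2016 to September 15, 2016
Rest of July 2016: 31 - 18 = 13
Full months: August 31
Days into September 2016: 15
Total = 13 + 31 + 15 = 59 days

59 days


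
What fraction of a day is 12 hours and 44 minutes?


0.5306 (53.06%)

Total minutes: 12×60 + 44 = 764
Day = 24×60 = 1440 minutes
Fraction = 764/1440 ≈ 0.5306
As a percentage: 764/1440 × 100 ≈ 53.06%


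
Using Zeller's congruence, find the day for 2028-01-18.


Tuesday

Zeller's congruence:
q=18, m=13, k=27, j=20
h = (18 + ⌊13×14/5⌋ + 27 + ⌊27/4⌋ + ⌊20/4⌋ - 2×20) mod 7
= (18 + 36 + 27 + 6 + 5 - 40) mod 7
= 52 mod 7 = 3
h=3 → Tuesday


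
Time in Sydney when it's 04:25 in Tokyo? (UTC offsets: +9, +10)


05:25

Time difference = UTC+10 - UTC+9 = +1 hours
New hour = (4 + 1) mod 24
= 5 mod 24 = 5
Minutes unchanged → 05:25


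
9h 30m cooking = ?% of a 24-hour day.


39.6%

Time: 570 minutes
Day: 1440 minutes
Percentage = (570/1440) × 100 ≈ 39.6%


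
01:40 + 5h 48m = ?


07:28

Start: 100 minutes from midnight
Add: 348 minutes
Total: 448 minutes
Hours: 448 ÷ 60 = 7 remainder 28


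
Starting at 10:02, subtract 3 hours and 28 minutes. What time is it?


06:34

Start: 602 minutes from midnight
Subtract: 208 minutes
Remaining: 602 - 208 = 394
Hours: 6, Minutes: 34


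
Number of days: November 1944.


Month: November (month 11)
November has 30 days

30 days


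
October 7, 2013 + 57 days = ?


Start: October 7, 2013
Add 57 days
October 7 → November 1: 31 - 7 + 1 = 25 days (57 - 25 = 32 left)
November 1 → December 1: 30 - 1 + 1 = 30 days (32 - 30 = 2 left)
December 1 + 2 = December 3, 2013

December 3, 2013


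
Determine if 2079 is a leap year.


No

Rules: divisible by 4 AND (not by 100 OR by 400)
2079 ÷ 4 = 519 remainder 3 → not divisible by 4
Not divisible by 4 → not a leap year


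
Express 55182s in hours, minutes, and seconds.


15h 19m 42s

Hours: 55182 ÷ 3600 = 15 remainder 1182
Minutes: 1182 ÷ 60 = 19 remainder 42
Seconds: 42


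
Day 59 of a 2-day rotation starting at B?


Shifts: A, B
Start: B (index 1)
Day 59: (1 + 59 - 1) mod 2
= 59 mod 2
= 1
Index 1 → shift B

Shift B


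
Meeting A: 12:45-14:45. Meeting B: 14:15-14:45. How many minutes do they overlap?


Meeting A: 765-885 (in minutes from midnight)
Meeting B: 855-885
Overlap start = max(765, 855) = 855
Overlap end = min(885, 885) = 885
Overlap = max(0, 885 - 855) = 30 min

30 minutes


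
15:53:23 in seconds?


Hours: 15 × 3600 = 54000
Minutes: 53 × 60 = 3180
Seconds: 23
Total = 54000 + 3180 + 23 = 57203

57203 seconds


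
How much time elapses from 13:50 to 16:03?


2h 13m

End time in minutes: 16×60 + 3 = 963
Start time in minutes: 13×60 + 50 = 830
Difference = 963 - 830 = 133 minutes
= 2 hours 13 minutes


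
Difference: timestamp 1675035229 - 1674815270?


219959 seconds (61.1 hours / 2.55 days)

Difference = 1675035229 - 1674815270 = 219959 seconds
In hours: 219959 / 3600 ≈ 61.1
In days: 219959 / 86400 ≈ 2.55


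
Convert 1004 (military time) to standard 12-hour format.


10:04 AM

Hour: 10
10 < 12 → AM


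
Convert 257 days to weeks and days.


Weeks: 257 ÷ 7 = 36 remainder 5

36 weeks 5 days


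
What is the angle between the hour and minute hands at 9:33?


88.5°

Hour hand = 9×30 + 33×0.5 = 286.5°
Minute hand = 33×6 = 198°
Difference = |286.5 - 198| = 88.5°


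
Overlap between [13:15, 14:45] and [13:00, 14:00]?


45 minutes

Meeting A: 795-885 (in minutes from midnight)
Meeting B: 780-840
Overlap start = max(795, 780) = 795
Overlap end = min(885, 840) = 840
Overlap = max(0, 840 - 795) = 45 min


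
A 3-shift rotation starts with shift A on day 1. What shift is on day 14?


Shift B

Shifts: A, B, C
Start: A (index 0)
Day 14: (0 + 14 - 1) mod 3
= 13 mod 3
= 1
Index 1 → shift B


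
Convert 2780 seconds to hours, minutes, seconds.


0h 46m 20s

Hours: 2780 ÷ 3600 = 0 remainder 2780
Minutes: 2780 ÷ 60 = 46 remainder 20
Seconds: 20


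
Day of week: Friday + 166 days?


Wednesday

Start: Friday (index 4)
(4 + 166) mod 7
= 170 mod 7
= 2
Index 2 → Wednesday


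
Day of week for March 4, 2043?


Wednesday

Zeller's congruence:
q=4, m=3, k=43, j=20
h = (4 + ⌊13×4/5⌋ + 43 + ⌊43/4⌋ + ⌊20/4⌋ - 2×20) mod 7
= (4 + 10 + 43 + 10 + 5 - 40) mod 7
= 32 mod 7 = 4
h=4 → Wednesday


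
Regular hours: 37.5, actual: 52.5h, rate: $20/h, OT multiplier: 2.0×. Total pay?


$1350.00

Regular: 37.5h × $20 = $750.00
Overtime: 52.5 - 37.5 = 15.0h
OT pay: 15.0h × $20 × 2.0 = $600.00
Total = $750.00 + $600.00 = $1350.00


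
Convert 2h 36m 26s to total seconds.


9386 seconds

Hours: 2 × 3600 = 7200
Minutes: 36 × 60 = 2160
Seconds: 26
Total = 7200 + 2160 + 26 = 9386


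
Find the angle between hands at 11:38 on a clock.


Hour hand = 11×30 + 38×0.5 = 349.0°
Minute hand = 38×6 = 228°
Difference = |349.0 - 228| = 121.0°

121.0°


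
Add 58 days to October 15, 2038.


December 12, 2038

Start: October 15, 2038
Add 58 days
October 15 → November 1: 31 - 15 + 1 = 17 days (58 - 17 = 41 left)
November 1 → December 1: 30 - 1 + 1 = 30 days (41 - 30 = 11 left)
December 1 + 11 = December 12, 2038


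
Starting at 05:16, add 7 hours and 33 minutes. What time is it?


12:49

Start: 316 minutes from midnight
Add: 453 minutes
Total: 769 minutes
Hours: 769 ÷ 60 = 12 remainder 49


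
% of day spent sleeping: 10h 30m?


43.8%

Time: 630 minutes
Day: 1440 minutes
Percentage = (630/1440) × 100 ≈ 43.8%


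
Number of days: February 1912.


Month: February (month 2)
February: 28 or 29 (leap year)
1912 leap year? Yes

29 days


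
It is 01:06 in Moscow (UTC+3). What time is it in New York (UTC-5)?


Time difference = UTC-5 - UTC+3 = -8 hours
New hour = (1 -8) mod 24
= -7 mod 24 = 17
Minutes unchanged → 17:06; -7 < 0 → previous day

17:06 (previous day)


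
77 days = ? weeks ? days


11 weeks 0 days

Weeks: 77 ÷ 7 = 11 remainder 0


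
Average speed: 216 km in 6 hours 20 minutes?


34.1 km/h

Distance: 216 km
Time: 6h 20m = 380 min = 380/60 = 19/3 hours
Speed = 216 ÷ (19/3) = 216 × 3 / 19 = 648/19 ≈ 34.1 km/h


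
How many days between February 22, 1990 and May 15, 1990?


82 days

From February 22, 1990 to May 15, 1990
Rest of February 1990: 28 - 22 = 6
Full months: March 31, April 30
Days into May 1990: 15
Total = 6 + 31 + 30 + 15 = 82 days


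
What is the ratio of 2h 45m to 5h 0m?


11:20 (0.55)

Duration 1: 165 minutes
Duration 2: 300 minutes
Ratio = 165:300
GCD = 15
Simplified = 11:20
As a decimal: 11/20 = 0.55


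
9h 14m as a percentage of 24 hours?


Total minutes: 9×60 + 14 = 554
Day = 24×60 = 1440 minutes
Fraction = 554/1440 ≈ 0.3847
As a percentage: 554/1440 × 100 ≈ 38.47%

0.3847 (38.47%)


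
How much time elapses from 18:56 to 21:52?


End time in minutes: 21×60 + 52 = 1312
Start time in minutes: 18×60 + 56 = 1136
Difference = 1312 - 1136 = 176 minutes
= 2 hours 56 minutes

2h 56m


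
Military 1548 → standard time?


3:48 PM

Hour: 15
15 - 12 = 3 → PM


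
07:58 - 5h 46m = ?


02:12

Start: 478 minutes from midnight
Subtract: 346 minutes
Remaining: 478 - 346 = 132
Hours: 2, Minutes: 12


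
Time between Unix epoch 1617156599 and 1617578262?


Difference = 1617578262 - 1617156599 = 421663 seconds
In hours: 421663 / 3600 ≈ 117.1
In days: 421663 / 86400 ≈ 4.88

421663 seconds (117.1 hours / 4.88 days)


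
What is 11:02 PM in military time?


23:02

Input: 11:02 PM
PM: 11 + 12 = 23


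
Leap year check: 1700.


Rules: divisible by 4 AND (not by 100 OR by 400)
1700 ÷ 4 = 425 exactly → divisible by 4
1700 ÷ 100 = 17 exactly → divisible by 100
1700 ÷ 400 = 4 remainder 100 → not divisible by 400
Divisible by 100 but not by 400 → not a leap year

No
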